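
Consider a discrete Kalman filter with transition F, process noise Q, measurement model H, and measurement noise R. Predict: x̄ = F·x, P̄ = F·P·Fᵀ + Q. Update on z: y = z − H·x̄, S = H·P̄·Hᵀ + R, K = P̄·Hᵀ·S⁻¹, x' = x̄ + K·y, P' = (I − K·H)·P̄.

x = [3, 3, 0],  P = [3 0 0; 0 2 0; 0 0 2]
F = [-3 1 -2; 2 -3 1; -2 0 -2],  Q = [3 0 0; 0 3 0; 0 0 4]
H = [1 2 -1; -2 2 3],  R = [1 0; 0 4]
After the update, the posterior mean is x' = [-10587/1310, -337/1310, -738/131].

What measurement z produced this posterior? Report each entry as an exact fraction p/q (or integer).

z = [-3, -1]

x̄ = F·x = [-6, -3, -6]
P̄ = F·P·Fᵀ + Q = [40 -28 26; -28 35 -16; 26 -16 24]
S = H·P̄·Hᵀ + R = [105 110; 110 240]
K = P̄·Hᵀ·S⁻¹ = [-37/131 -147/1310; 267/655 181/1310; -294/655 102/655]
x' − x̄ = [-2727/1310, 3593/1310, 48/131] = K·y
y = (KᵀK)⁻¹·Kᵀ·(x' − x̄) = [3, 11]
z = y + H·x̄ = [3, 11] + [-6, -12] = [-3, -1]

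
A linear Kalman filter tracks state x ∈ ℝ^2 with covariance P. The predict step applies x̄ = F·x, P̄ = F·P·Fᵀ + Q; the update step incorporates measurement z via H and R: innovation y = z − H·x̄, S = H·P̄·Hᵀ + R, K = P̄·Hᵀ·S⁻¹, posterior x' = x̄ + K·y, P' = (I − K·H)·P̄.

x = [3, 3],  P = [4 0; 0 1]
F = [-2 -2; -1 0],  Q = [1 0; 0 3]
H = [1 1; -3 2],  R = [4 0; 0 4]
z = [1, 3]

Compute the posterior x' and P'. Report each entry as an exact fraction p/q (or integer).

x̄ = F·x = [-12, -3]
P̄ = F·P·Fᵀ + Q = [21 8; 8 7]
y = z − H·x̄ = [16, -27]
S = H·P̄·Hᵀ + R = [48 -57; -57 125]
K = P̄·Hᵀ·S⁻¹ = [946/2751 -201/917; 435/917 125/917]
x' = x̄ + K·y = [-1595/2751, 834/917]
P' = (I − K·H)·P̄ = [1996/2751 596/917; 596/917 1144/917]

x' = [-1595/2751, 834/917]
P' = [1996/2751 596/917; 596/917 1144/917]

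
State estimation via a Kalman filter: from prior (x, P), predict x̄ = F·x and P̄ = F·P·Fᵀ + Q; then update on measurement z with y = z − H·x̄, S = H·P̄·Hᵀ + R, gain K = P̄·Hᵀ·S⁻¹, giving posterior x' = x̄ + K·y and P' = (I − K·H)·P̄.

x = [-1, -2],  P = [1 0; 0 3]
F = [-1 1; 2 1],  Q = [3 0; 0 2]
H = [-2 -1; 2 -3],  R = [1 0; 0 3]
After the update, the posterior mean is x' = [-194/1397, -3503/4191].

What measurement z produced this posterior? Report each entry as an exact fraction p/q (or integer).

x̄ = F·x = [-1, -4]
P̄ = F·P·Fᵀ + Q = [7 1; 1 9]
S = H·P̄·Hᵀ + R = [42 3; 3 100]
K = P̄·Hᵀ·S⁻¹ = [-511/1397 169/1397; -1025/4191 -339/1397]
x' − x̄ = [1203/1397, 13261/4191] = K·y
y = (KᵀK)⁻¹·Kᵀ·(x' − x̄) = [-5, -8]
z = y + H·x̄ = [-5, -8] + [6, 10] = [1, 2]

z = [1, 2]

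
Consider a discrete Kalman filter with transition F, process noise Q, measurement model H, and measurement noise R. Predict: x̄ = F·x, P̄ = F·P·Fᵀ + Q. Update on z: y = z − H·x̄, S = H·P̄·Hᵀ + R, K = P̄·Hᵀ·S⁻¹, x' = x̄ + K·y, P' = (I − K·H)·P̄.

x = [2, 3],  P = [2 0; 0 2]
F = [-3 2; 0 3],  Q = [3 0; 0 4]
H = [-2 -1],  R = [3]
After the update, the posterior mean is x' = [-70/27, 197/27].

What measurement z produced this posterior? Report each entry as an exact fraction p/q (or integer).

z = [-2]

x̄ = F·x = [0, 9]
P̄ = F·P·Fᵀ + Q = [29 12; 12 22]
S = H·P̄·Hᵀ + R = [189]
K = P̄·Hᵀ·S⁻¹ = [-10/27; -46/189]
x' − x̄ = [-70/27, -46/27] = K·y
y = (KᵀK)⁻¹·Kᵀ·(x' − x̄) = [7]
z = y + H·x̄ = [7] + [-9] = [-2]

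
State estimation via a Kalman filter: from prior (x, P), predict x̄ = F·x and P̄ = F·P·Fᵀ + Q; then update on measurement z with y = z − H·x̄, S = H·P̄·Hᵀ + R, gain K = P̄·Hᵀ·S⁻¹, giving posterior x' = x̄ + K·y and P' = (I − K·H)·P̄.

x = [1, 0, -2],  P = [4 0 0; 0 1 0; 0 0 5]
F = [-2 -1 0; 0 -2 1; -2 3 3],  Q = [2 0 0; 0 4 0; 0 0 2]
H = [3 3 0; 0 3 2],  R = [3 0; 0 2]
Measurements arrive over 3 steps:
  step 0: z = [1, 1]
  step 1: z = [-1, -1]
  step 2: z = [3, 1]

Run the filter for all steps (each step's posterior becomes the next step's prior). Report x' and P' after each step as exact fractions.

step 0: x̄ = F·x = [-2, -2, -8]
step 0: P̄ = F·P·Fᵀ + Q = [19 2 13; 2 13 9; 13 9 72]
step 0: y = z − H·x̄ = [13, 23]
step 0: S = H·P̄·Hᵀ + R = [327 267; 267 515]
step 0: K = P̄·Hᵀ·S⁻¹ = [7967/32372 -2119/32372; 663/8093 552/8093; -3889/32372 12765/32372]
step 0: x' = x̄ + K·y = [-4955/16186, 5129/8093, -7969/16186]
step 0: P' = (I − K·H)·P̄ = [180955/32372 -43247/8093 257363/32372; -43247/8093 43910/8093 -65313/8093; 257363/32372 -65313/8093 404643/32372]
step 1: x̄ = F·x = [-174/8093, -28485/16186, 16777/16186]
step 1: P̄ = F·P·Fᵀ + Q = [68063/8093 -297073/16186 64215/16186; -297073/16186 2281699/32372 -262833/32372; 64215/16186 -262833/32372 296075/32372]
step 1: y = z − H·x̄ = [70313/16186, 35715/16186]
step 1: S = H·P̄·Hᵀ + R = [12388047/32372 14381559/32372; 14381559/32372 18630339/32372]
step 1: K = P̄·Hᵀ·S⁻¹ = [13554948/82253099 -17199086/82253099; 11792714/82253099 18797037/82253099; -16091120/82253099 34663633/246759297]
step 1: x' = x̄ + K·y = [19164687/82253099, -52048823/82253099, 40851098/82253099]
step 1: P' = (I − K·H)·P̄ = [285579908/82253099 -272024960/82253099 390838354/82253099; -272024960/82253099 283817674/82253099 -406929474/82253099; 390838354/82253099 -406929474/82253099 1865846266/246759297]
step 2: x̄ = F·x = [13719449/82253099, 144948744/82253099, -71922549/82253099]
step 2: P̄ = F·P·Fᵀ + Q = [502543664/82253099 -895211726/82253099 254724748/82253099; -895211726/82253099 11141849230/246759297 -486047904/82253099; 254724748/82253099 -486047904/82253099 708232434/82253099]
step 2: y = z − H·x̄ = [-229245282/82253099, -208748035/82253099]
step 2: S = H·P̄·Hᵀ + R = [22081388895/82253099 23980703220/82253099; 23980703220/82253099 30590408776/82253099]
step 2: K = P̄·Hᵀ·S⁻¹ = [2727157193/16953867415 -2675189117/13563093932; 22493386411/152584806735 2941641375/13563093932; -10247497238/50861602245 1061868069/6781546966]
step 2: x' = x̄ + K·y = [14854656789/67815469660, 54316237797/67815469660, -24083203899/33907734830]
step 2: P' = (I − K·H)·P̄ = [108336973969/33907734830 -102882659583/33907734830 73818008291/16953867415; -102882659583/33907734830 970930709069/305169613470 -231701522111/50861602245; 73818008291/16953867415 -231701522111/50861602245 118505431228/16953867415]

step 0: x' = [-4955/16186, 5129/8093, -7969/16186], P' = [180955/32372 -43247/8093 257363/32372; -43247/8093 43910/8093 -65313/8093; 257363/32372 -65313/8093 404643/32372]
step 1: x' = [19164687/82253099, -52048823/82253099, 40851098/82253099], P' = [285579908/82253099 -272024960/82253099 390838354/82253099; -272024960/82253099 283817674/82253099 -406929474/82253099; 390838354/82253099 -406929474/82253099 1865846266/246759297]
step 2: x' = [14854656789/67815469660, 54316237797/67815469660, -24083203899/33907734830], P' = [108336973969/33907734830 -102882659583/33907734830 73818008291/16953867415; -102882659583/33907734830 970930709069/305169613470 -231701522111/50861602245; 73818008291/16953867415 -231701522111/50861602245 118505431228/16953867415]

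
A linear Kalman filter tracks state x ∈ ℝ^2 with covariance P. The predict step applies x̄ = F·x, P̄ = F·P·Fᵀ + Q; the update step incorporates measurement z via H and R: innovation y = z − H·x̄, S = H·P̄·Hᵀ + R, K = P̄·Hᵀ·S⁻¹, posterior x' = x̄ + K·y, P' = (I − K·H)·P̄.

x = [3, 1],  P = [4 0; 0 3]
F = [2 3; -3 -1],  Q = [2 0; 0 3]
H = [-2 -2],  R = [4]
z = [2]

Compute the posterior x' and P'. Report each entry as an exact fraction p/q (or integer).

x̄ = F·x = [9, -10]
P̄ = F·P·Fᵀ + Q = [45 -33; -33 42]
y = z − H·x̄ = [0]
S = H·P̄·Hᵀ + R = [88]
K = P̄·Hᵀ·S⁻¹ = [-3/11; -9/44]
x' = x̄ + K·y = [9, -10]
P' = (I − K·H)·P̄ = [423/11 -417/11; -417/11 843/22]

x' = [9, -10]
P' = [423/11 -417/11; -417/11 843/22]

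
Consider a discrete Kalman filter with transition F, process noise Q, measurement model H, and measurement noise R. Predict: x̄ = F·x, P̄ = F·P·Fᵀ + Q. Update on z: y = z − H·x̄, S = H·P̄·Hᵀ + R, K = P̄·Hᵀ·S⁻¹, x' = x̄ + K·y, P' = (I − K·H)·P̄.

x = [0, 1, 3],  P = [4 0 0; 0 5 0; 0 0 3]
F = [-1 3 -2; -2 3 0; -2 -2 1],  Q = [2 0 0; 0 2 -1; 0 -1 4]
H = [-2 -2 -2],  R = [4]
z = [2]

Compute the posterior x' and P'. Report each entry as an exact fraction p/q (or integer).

x' = [-373/95, 184/95, 1]
P' = [2113/95 591/95 -28; 591/95 1769/190 -15; -28 -15 43]

x̄ = F·x = [-3, 3, 1]
P̄ = F·P·Fᵀ + Q = [63 53 -28; 53 63 -15; -28 -15 43]
y = z − H·x̄ = [4]
S = H·P̄·Hᵀ + R = [760]
K = P̄·Hᵀ·S⁻¹ = [-22/95; -101/380; 0]
x' = x̄ + K·y = [-373/95, 184/95, 1]
P' = (I − K·H)·P̄ = [2113/95 591/95 -28; 591/95 1769/190 -15; -28 -15 43]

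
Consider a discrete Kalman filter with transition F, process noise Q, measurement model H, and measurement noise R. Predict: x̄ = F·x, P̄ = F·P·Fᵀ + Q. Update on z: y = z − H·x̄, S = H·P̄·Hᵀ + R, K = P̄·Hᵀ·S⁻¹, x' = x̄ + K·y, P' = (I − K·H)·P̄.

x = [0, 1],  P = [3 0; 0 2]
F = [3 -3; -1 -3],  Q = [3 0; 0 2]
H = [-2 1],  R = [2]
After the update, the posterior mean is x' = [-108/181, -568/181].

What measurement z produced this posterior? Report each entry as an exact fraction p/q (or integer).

z = [-2]

x̄ = F·x = [-3, -3]
P̄ = F·P·Fᵀ + Q = [48 9; 9 23]
S = H·P̄·Hᵀ + R = [181]
K = P̄·Hᵀ·S⁻¹ = [-87/181; 5/181]
x' − x̄ = [435/181, -25/181] = K·y
y = (KᵀK)⁻¹·Kᵀ·(x' − x̄) = [-5]
z = y + H·x̄ = [-5] + [3] = [-2]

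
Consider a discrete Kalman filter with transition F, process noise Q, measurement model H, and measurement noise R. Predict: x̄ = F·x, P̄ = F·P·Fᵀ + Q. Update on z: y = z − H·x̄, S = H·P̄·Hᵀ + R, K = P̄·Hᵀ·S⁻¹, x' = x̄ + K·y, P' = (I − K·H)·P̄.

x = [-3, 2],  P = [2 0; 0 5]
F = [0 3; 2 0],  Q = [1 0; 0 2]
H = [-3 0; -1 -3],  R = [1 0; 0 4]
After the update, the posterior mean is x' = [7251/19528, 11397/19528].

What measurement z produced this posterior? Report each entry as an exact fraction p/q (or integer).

x̄ = F·x = [6, -6]
P̄ = F·P·Fᵀ + Q = [46 0; 0 10]
S = H·P̄·Hᵀ + R = [415 138; 138 140]
K = P̄·Hᵀ·S⁻¹ = [-3243/9764 -23/19528; 1035/9764 -6225/19528]
x' − x̄ = [-109917/19528, 128565/19528] = K·y
y = (KᵀK)⁻¹·Kᵀ·(x' − x̄) = [17, -15]
z = y + H·x̄ = [17, -15] + [-18, 12] = [-1, -3]

z = [-1, -3]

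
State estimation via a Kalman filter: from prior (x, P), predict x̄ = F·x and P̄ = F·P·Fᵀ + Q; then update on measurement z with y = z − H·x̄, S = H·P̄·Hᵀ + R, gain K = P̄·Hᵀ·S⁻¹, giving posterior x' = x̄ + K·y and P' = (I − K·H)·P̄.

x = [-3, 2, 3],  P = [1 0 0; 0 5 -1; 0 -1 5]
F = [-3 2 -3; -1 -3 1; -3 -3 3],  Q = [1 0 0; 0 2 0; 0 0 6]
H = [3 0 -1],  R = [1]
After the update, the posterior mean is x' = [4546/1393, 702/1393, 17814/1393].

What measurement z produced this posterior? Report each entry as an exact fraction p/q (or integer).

x̄ = F·x = [4, 0, 12]
P̄ = F·P·Fᵀ + Q = [87 -53 -81; -53 59 75; -81 75 123]
S = H·P̄·Hᵀ + R = [1393]
K = P̄·Hᵀ·S⁻¹ = [342/1393; -234/1393; -366/1393]
x' − x̄ = [-1026/1393, 702/1393, 1098/1393] = K·y
y = (KᵀK)⁻¹·Kᵀ·(x' − x̄) = [-3]
z = y + H·x̄ = [-3] + [0] = [-3]

z = [-3]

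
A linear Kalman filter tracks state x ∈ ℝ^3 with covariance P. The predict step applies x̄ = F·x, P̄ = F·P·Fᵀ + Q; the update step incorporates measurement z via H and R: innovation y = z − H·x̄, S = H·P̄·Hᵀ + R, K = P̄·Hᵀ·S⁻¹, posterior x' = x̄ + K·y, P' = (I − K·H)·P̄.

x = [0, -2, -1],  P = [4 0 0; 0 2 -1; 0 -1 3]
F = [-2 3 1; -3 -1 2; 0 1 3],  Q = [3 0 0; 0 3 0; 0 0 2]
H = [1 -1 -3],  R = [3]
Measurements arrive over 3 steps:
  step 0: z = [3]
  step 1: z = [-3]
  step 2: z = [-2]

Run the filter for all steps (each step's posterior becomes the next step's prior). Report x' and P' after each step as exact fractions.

step 0: x̄ = F·x = [-7, 0, -5]
step 0: P̄ = F·P·Fᵀ + Q = [34 19 5; 19 57 17; 5 17 25]
step 0: y = z − H·x̄ = [-5]
step 0: S = H·P̄·Hᵀ + R = [353]
step 0: K = P̄·Hᵀ·S⁻¹ = [0; -89/353; -87/353]
step 0: x' = x̄ + K·y = [-7, 445/353, -1330/353]
step 0: P' = (I − K·H)·P̄ = [34 19 5; 19 12200/353 -1742/353; 5 -1742/353 1256/353]
step 1: x̄ = F·x = [4947/353, 4308/353, -3545/353]
step 1: P̄ = F·P·Fᵀ + Q = [62127/353 -30090/353 -1056/353; -30090/353 152331/353 -38928/353; -1056/353 -38928/353 13758/353]
step 1: y = z − H·x̄ = [-12333/353]
step 1: S = H·P̄·Hᵀ + R = [172287/353]
step 1: K = P̄·Hᵀ·S⁻¹ = [31795/57429; -2431/6381; -14/709]
step 1: x' = x̄ + K·y = [-102008/19143, 54269/2127, -6631/709]
step 1: P' = (I − K·H)·P̄ = [505312/19143 37655/2127 1662/709; 37655/2127 255732/709 -80790/709; 1662/709 -80790/709 27498/709]
step 2: x̄ = F·x = [1490242/19143, -180157/6381, -5410/2127]
step 2: P̄ = F·P·Fᵀ + Q = [47629783/19143 -9930187/6381 20144/2127; -9930187/6381 2744443/2127 -62567/709; 20144/2127 -62567/709 19892/709]
step 2: y = z − H·x̄ = [-2215069/19143]
step 2: S = H·P̄·Hᵀ + R = [125578447/19143]
step 2: K = P̄·Hᵀ·S⁻¹ = [76876456/125578447; -49422621/125578447; 259353/125578447]
step 2: x' = x̄ + K·y = [880510970/125578447, 2173275184/125578447, -349417509/125578447]
step 2: P' = (I − K·H)·P̄ = [3723799455/125578447 3049864863/125578447 147768408/125578447; 3049864863/125578447 34435069836/125578447 -10412312370/125578447; 147768408/125578447 -10412312370/125578447 3519767573/125578447]

step 0: x' = [-7, 445/353, -1330/353], P' = [34 19 5; 19 12200/353 -1742/353; 5 -1742/353 1256/353]
step 1: x' = [-102008/19143, 54269/2127, -6631/709], P' = [505312/19143 37655/2127 1662/709; 37655/2127 255732/709 -80790/709; 1662/709 -80790/709 27498/709]
step 2: x' = [880510970/125578447, 2173275184/125578447, -349417509/125578447], P' = [3723799455/125578447 3049864863/125578447 147768408/125578447; 3049864863/125578447 34435069836/125578447 -10412312370/125578447; 147768408/125578447 -10412312370/125578447 3519767573/125578447]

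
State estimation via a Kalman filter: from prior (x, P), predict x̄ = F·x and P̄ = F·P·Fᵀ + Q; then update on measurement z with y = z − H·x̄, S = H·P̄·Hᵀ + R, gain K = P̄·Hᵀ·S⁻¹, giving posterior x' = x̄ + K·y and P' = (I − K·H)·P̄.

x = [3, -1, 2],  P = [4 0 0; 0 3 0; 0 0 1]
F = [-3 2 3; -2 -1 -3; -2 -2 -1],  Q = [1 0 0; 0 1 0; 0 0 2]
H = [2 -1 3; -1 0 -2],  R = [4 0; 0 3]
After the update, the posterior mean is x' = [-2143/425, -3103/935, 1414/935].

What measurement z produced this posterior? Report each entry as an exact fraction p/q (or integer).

z = [-3, 1]

x̄ = F·x = [-5, -11, -6]
P̄ = F·P·Fᵀ + Q = [58 9 9; 9 29 25; 9 25 31]
S = H·P̄·Hᵀ + R = [466 -306; -306 221]
K = P̄·Hᵀ·S⁻¹ = [17/25 254/425; -23/55 -791/935; -16/55 -677/935]
x' − x̄ = [-18/425, 7182/935, 7024/935] = K·y
y = (KᵀK)⁻¹·Kᵀ·(x' − x̄) = [14, -16]
z = y + H·x̄ = [14, -16] + [-17, 17] = [-3, 1]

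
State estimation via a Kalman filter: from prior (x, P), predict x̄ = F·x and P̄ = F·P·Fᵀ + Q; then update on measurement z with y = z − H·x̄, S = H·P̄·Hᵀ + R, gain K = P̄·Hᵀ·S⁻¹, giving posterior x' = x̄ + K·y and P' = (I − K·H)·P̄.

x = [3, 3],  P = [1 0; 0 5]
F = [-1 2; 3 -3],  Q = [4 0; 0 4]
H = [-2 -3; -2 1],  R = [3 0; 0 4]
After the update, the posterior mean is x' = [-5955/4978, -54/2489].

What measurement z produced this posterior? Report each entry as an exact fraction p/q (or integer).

z = [3, 3]

x̄ = F·x = [3, 0]
P̄ = F·P·Fᵀ + Q = [25 -33; -33 58]
S = H·P̄·Hᵀ + R = [229 -206; -206 294]
K = P̄·Hᵀ·S⁻¹ = [-1346/12445 -8913/24890; -3104/12445 3074/12445]
x' − x̄ = [-20889/4978, -54/2489] = K·y
y = (KᵀK)⁻¹·Kᵀ·(x' − x̄) = [9, 9]
z = y + H·x̄ = [9, 9] + [-6, -6] = [3, 3]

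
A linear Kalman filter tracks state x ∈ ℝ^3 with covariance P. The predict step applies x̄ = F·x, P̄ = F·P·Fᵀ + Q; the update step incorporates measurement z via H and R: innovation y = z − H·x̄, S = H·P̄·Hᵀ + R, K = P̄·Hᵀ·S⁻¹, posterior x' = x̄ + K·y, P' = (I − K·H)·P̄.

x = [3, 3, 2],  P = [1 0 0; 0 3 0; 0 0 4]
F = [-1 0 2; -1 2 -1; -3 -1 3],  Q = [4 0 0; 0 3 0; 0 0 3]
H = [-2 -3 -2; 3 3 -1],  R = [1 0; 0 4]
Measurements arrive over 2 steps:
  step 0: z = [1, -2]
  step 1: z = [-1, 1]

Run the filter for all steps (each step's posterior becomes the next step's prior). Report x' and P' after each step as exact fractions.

step 0: x' = [118856/34451, -121939/34451, 45921/34451], P' = [445467/68902 -199772/34451 161109/68902; -199772/34451 186242/34451 -80874/34451; 161109/68902 -80874/34451 95271/68902]
step 1: x' = [732327886/1096539587, -334960755/1096539587, 24256966/84349199], P' = [23676526309/4386158348 -21103535357/4386158348 155572382/84349199; -21103535357/4386158348 19685339009/4386158348 -158818557/84349199; 155572382/84349199 -158818557/84349199 96611683/84349199]

step 0: x̄ = F·x = [1, 1, -6]
step 0: P̄ = F·P·Fᵀ + Q = [21 -7 27; -7 20 -15; 27 -15 51]
step 0: y = z − H·x̄ = [-6, -14]
step 0: S = H·P̄·Hᵀ + R = [421 -162; -162 226]
step 0: K = P̄·Hᵀ·S⁻¹ = [-7260/34451 -5835/68902; 2566/34451 10071/34451; -13758/34451 -24297/68902]
step 0: x' = x̄ + K·y = [118856/34451, -121939/34451, 45921/34451]
step 0: P' = (I − K·H)·P̄ = [445467/68902 -199772/34451 161109/68902; -199772/34451 186242/34451 -80874/34451; 161109/68902 -80874/34451 95271/68902]
step 1: x̄ = F·x = [-27014/34451, -408655/34451, -96866/34451]
step 1: P̄ = F·P·Fᵀ + Q = [457723/68902 122956/34451 190999/34451; 122956/34451 2402383/34451 585552/34451; 190999/34451 585552/34451 559547/34451]
step 1: y = z − H·x̄ = [-1508176/34451, 1244592/34451]
step 1: S = H·P̄·Hᵀ + R = [34839620/34451 -26240514/34451; -26240514/34451 43864907/68902]
step 1: K = P̄·Hᵀ·S⁻¹ = [-221974275/4386158348 -23174438/1096539587; -331816385/4386158348 250248495/1096539587; -27912459/84349199 -26587552/84349199]
step 1: x' = x̄ + K·y = [732327886/1096539587, -334960755/1096539587, 24256966/84349199]
step 1: P' = (I − K·H)·P̄ = [23676526309/4386158348 -21103535357/4386158348 155572382/84349199; -21103535357/4386158348 19685339009/4386158348 -158818557/84349199; 155572382/84349199 -158818557/84349199 96611683/84349199]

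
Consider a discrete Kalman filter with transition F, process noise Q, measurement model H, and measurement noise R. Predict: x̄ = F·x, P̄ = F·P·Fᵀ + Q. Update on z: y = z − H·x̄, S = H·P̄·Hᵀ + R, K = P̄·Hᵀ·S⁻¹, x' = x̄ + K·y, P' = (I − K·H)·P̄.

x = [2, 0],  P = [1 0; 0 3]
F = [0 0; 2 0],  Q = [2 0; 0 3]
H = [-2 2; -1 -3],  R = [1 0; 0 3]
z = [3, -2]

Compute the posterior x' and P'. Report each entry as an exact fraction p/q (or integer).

x' = [-65/134, 267/268]
P' = [75/268 63/536; 63/536 203/1072]

x̄ = F·x = [0, 4]
P̄ = F·P·Fᵀ + Q = [2 0; 0 7]
y = z − H·x̄ = [-5, 10]
S = H·P̄·Hᵀ + R = [37 -38; -38 68]
K = P̄·Hᵀ·S⁻¹ = [-87/268 -113/536; 77/536 -245/1072]
x' = x̄ + K·y = [-65/134, 267/268]
P' = (I − K·H)·P̄ = [75/268 63/536; 63/536 203/1072]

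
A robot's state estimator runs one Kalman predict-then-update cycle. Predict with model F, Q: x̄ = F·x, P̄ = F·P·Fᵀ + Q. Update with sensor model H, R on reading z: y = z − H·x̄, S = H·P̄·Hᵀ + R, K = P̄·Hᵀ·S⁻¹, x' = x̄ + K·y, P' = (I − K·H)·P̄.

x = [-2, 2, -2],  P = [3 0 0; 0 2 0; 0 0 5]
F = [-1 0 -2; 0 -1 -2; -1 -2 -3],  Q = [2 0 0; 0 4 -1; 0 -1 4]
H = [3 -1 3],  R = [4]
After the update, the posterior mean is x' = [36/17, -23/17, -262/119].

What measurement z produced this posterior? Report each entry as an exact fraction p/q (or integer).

x̄ = F·x = [6, 2, 4]
P̄ = F·P·Fᵀ + Q = [25 20 33; 20 26 33; 33 33 60]
S = H·P̄·Hᵀ + R = [1071]
K = P̄·Hᵀ·S⁻¹ = [22/153; 19/153; 82/357]
x' − x̄ = [-66/17, -57/17, -738/119] = K·y
y = (KᵀK)⁻¹·Kᵀ·(x' − x̄) = [-27]
z = y + H·x̄ = [-27] + [28] = [1]

z = [1]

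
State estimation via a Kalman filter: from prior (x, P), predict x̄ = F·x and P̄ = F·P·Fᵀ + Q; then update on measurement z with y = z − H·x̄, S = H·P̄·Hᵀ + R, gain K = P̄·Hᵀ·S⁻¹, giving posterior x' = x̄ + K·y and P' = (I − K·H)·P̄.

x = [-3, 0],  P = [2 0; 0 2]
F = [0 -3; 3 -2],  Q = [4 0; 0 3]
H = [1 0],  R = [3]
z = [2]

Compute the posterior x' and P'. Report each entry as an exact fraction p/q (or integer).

x̄ = F·x = [0, -9]
P̄ = F·P·Fᵀ + Q = [22 12; 12 29]
y = z − H·x̄ = [2]
S = H·P̄·Hᵀ + R = [25]
K = P̄·Hᵀ·S⁻¹ = [22/25; 12/25]
x' = x̄ + K·y = [44/25, -201/25]
P' = (I − K·H)·P̄ = [66/25 36/25; 36/25 581/25]

x' = [44/25, -201/25]
P' = [66/25 36/25; 36/25 581/25]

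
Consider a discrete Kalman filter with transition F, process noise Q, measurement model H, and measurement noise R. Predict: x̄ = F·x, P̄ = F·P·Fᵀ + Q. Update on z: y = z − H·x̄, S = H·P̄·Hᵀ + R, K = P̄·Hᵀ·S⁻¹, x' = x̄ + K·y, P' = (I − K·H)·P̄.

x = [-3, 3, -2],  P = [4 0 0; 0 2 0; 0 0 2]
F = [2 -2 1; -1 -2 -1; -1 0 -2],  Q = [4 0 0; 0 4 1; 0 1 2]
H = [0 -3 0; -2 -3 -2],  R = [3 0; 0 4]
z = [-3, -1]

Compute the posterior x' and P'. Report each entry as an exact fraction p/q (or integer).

x' = [-6508/713, 807/713, 5460/713]
P' = [8400/713 -450/713 -7039/713; -450/713 658/2139 431/2139; -7039/713 431/2139 40679/4278]

x̄ = F·x = [-14, -1, 7]
P̄ = F·P·Fᵀ + Q = [30 -2 -12; -2 18 9; -12 9 14]
y = z − H·x̄ = [-6, -18]
S = H·P̄·Hᵀ + R = [165 204; 204 330]
K = P̄·Hᵀ·S⁻¹ = [450/713 -343/713; -658/2139 -34/2139; -431/2139 131/4278]
x' = x̄ + K·y = [-6508/713, 807/713, 5460/713]
P' = (I − K·H)·P̄ = [8400/713 -450/713 -7039/713; -450/713 658/2139 431/2139; -7039/713 431/2139 40679/4278]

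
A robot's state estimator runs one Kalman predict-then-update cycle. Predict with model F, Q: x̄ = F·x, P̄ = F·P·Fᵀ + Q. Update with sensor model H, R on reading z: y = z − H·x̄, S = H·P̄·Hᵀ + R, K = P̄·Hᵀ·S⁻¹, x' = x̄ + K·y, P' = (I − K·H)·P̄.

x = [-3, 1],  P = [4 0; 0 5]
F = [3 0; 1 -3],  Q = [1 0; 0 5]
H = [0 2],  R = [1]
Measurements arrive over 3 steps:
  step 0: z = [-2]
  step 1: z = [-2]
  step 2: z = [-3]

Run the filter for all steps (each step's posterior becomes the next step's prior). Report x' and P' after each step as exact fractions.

step 0: x' = [-1713/217, -222/217], P' = [7453/217 12/217; 12/217 54/217]
step 1: x' = [-102543/7205, -7371/7205], P' = [2045338/36025 22251/36025; 22251/36025 8952/36025]
step 2: x' = [-28629027/1745225, -537492/349045], P' = [555516571/8726125 1187151/1745225; 1187151/1745225 86901/349045]

step 0: x̄ = F·x = [-9, -6]
step 0: P̄ = F·P·Fᵀ + Q = [37 12; 12 54]
step 0: y = z − H·x̄ = [10]
step 0: S = H·P̄·Hᵀ + R = [217]
step 0: K = P̄·Hᵀ·S⁻¹ = [24/217; 108/217]
step 0: x' = x̄ + K·y = [-1713/217, -222/217]
step 0: P' = (I − K·H)·P̄ = [7453/217 12/217; 12/217 54/217]
step 1: x̄ = F·x = [-5139/217, -1047/217]
step 1: P̄ = F·P·Fᵀ + Q = [67294/217 22251/217; 22251/217 8952/217]
step 1: y = z − H·x̄ = [1660/217]
step 1: S = H·P̄·Hᵀ + R = [36025/217]
step 1: K = P̄·Hᵀ·S⁻¹ = [44502/36025; 17904/36025]
step 1: x' = x̄ + K·y = [-102543/7205, -7371/7205]
step 1: P' = (I − K·H)·P̄ = [2045338/36025 22251/36025; 22251/36025 8952/36025]
step 2: x̄ = F·x = [-307629/7205, -16086/1441]
step 2: P̄ = F·P·Fᵀ + Q = [18444067/36025 1187151/7205; 1187151/7205 86901/1441]
step 2: y = z − H·x̄ = [27849/1441]
step 2: S = H·P̄·Hᵀ + R = [349045/1441]
step 2: K = P̄·Hᵀ·S⁻¹ = [2374302/1745225; 173802/349045]
step 2: x' = x̄ + K·y = [-28629027/1745225, -537492/349045]
step 2: P' = (I − K·H)·P̄ = [555516571/8726125 1187151/1745225; 1187151/1745225 86901/349045]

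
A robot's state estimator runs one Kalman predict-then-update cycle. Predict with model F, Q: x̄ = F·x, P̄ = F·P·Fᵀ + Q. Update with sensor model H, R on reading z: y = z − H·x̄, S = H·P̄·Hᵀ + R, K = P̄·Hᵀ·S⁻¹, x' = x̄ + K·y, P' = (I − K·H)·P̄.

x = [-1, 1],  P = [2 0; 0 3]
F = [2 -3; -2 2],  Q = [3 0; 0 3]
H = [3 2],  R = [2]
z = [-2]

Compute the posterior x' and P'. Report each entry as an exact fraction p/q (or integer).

x̄ = F·x = [-5, 4]
P̄ = F·P·Fᵀ + Q = [38 -26; -26 23]
y = z − H·x̄ = [5]
S = H·P̄·Hᵀ + R = [124]
K = P̄·Hᵀ·S⁻¹ = [1/2; -8/31]
x' = x̄ + K·y = [-5/2, 84/31]
P' = (I − K·H)·P̄ = [7 -10; -10 457/31]

x' = [-5/2, 84/31]
P' = [7 -10; -10 457/31]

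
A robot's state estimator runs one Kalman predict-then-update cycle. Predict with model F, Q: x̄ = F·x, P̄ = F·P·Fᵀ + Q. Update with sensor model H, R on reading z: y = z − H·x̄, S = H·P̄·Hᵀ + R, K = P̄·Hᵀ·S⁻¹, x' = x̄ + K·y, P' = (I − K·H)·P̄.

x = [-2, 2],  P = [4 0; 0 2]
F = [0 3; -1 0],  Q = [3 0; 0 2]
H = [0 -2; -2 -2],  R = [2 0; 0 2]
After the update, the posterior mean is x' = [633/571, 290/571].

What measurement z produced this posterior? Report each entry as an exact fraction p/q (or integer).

x̄ = F·x = [6, 2]
P̄ = F·P·Fᵀ + Q = [21 0; 0 6]
S = H·P̄·Hᵀ + R = [26 24; 24 110]
K = P̄·Hᵀ·S⁻¹ = [252/571 -273/571; -258/571 -6/571]
x' − x̄ = [-2793/571, -852/571] = K·y
y = (KᵀK)⁻¹·Kᵀ·(x' − x̄) = [3, 13]
z = y + H·x̄ = [3, 13] + [-4, -16] = [-1, -3]

z = [-1, -3]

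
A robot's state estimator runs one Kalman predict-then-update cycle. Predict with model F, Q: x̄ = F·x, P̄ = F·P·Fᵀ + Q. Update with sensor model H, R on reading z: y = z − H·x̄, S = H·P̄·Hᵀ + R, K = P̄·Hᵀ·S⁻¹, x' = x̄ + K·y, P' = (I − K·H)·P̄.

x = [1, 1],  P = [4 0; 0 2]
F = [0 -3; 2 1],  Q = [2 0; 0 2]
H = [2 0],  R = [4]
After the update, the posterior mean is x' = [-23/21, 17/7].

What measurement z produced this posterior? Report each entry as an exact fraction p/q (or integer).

x̄ = F·x = [-3, 3]
P̄ = F·P·Fᵀ + Q = [20 -6; -6 20]
S = H·P̄·Hᵀ + R = [84]
K = P̄·Hᵀ·S⁻¹ = [10/21; -1/7]
x' − x̄ = [40/21, -4/7] = K·y
y = (KᵀK)⁻¹·Kᵀ·(x' − x̄) = [4]
z = y + H·x̄ = [4] + [-6] = [-2]

z = [-2]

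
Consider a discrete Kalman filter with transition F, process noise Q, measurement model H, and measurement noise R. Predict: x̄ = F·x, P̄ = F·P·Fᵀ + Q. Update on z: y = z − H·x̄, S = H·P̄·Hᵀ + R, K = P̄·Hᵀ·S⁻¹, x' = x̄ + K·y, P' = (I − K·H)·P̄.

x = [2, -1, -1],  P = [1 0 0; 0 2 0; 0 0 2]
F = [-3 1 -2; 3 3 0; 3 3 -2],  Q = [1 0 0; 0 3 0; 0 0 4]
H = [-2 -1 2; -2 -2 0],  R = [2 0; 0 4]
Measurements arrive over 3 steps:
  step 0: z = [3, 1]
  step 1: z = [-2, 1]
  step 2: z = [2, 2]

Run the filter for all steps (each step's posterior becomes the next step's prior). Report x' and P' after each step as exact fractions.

step 0: x' = [-2437/3234, 114/539, 289/294], P' = [3361/539 -3148/539 449/147; -3148/539 3462/539 -116/49; 449/147 -116/49 328/147]
step 1: x' = [-1042324/1348063, 1846451/14828693, -53507591/29657386], P' = [7687855/1348063 -7107312/1348063 3678097/1348063; -7107312/1348063 85925610/14828693 -30588276/14828693; 3678097/1348063 -30588276/14828693 29626888/14828693]
step 2: x' = [108855259142/122530369887, -25515243438/13614485543, 12755341527/13614485543], P' = [684187402357/122530369887 -70156972032/13614485543 36373412937/13614485543; -70156972032/13614485543 77252132238/13614485543 -27318873852/13614485543; 36373412937/13614485543 -27318873852/13614485543 26829769816/13614485543]

step 0: x̄ = F·x = [-5, 3, 5]
step 0: P̄ = F·P·Fᵀ + Q = [20 -3 5; -3 30 27; 5 27 39]
step 0: y = z − H·x̄ = [-14, -3]
step 0: S = H·P̄·Hᵀ + R = [108 -6; -6 180]
step 0: K = P̄·Hᵀ·S⁻¹ = [-422/1617 -213/1078; 141/539 -157/539; 53/147 -101/294]
step 0: x' = x̄ + K·y = [-2437/3234, 114/539, 289/294]
step 0: P' = (I − K·H)·P̄ = [3361/539 -3148/539 449/147; -3148/539 3462/539 -116/49; 449/147 -116/49 328/147]
step 1: x̄ = F·x = [1637/3234, -1753/1078, -11617/3234]
step 1: P̄ = F·P·Fᵀ + Q = [248426/1617 -3197/539 42131/1617; -3197/539 6360/539 2521/539; 42131/1617 2521/539 21797/1617]
step 1: y = z − H·x̄ = [4927/1078, -2005/1617]
step 1: S = H·P̄·Hᵀ + R = [232514/539 258514/539; 258514/539 999764/1617]
step 1: K = P̄·Hᵀ·S⁻¹ = [-456102/1348063 -580543/2696126; 4629351/14828693 -3872589/14828693; 4461959/14828693 -9870791/29657386]
step 1: x' = x̄ + K·y = [-1042324/1348063, 1846451/14828693, -53507591/29657386]
step 1: P' = (I − K·H)·P̄ = [7687855/1348063 -7107312/1348063 3678097/1348063; -7107312/1348063 85925610/14828693 -30588276/14828693; 3678097/1348063 -30588276/14828693 29626888/14828693]
step 2: x̄ = F·x = [89750734/14828693, -28857339/14828693, 2240932/1348063]
step 2: P̄ = F·P·Fᵀ + Q = [2057304000/14828693 -93462969/14828693 29906867/1348063; -93462969/14828693 171666438/14828693 6177783/1348063; 29906867/1348063 6177783/1348063 16959381/1348063]
step 2: y = z − H·x̄ = [131001011/14828693, 151444176/14828693]
step 2: S = H·P̄·Hᵀ + R = [5899273964/14828693 6424046462/14828693; 6424046462/14828693 8227492772/14828693]
step 2: K = P̄·Hᵀ·S⁻¹ = [-41120311780/122530369887 -52774654069/245060739774; 4212032061/13614485543 -3547580103/13614485543; 4115793805/13614485543 -9054539085/27228971086]
step 2: x' = x̄ + K·y = [108855259142/122530369887, -25515243438/13614485543, 12755341527/13614485543]
step 2: P' = (I − K·H)·P̄ = [684187402357/122530369887 -70156972032/13614485543 36373412937/13614485543; -70156972032/13614485543 77252132238/13614485543 -27318873852/13614485543; 36373412937/13614485543 -27318873852/13614485543 26829769816/13614485543]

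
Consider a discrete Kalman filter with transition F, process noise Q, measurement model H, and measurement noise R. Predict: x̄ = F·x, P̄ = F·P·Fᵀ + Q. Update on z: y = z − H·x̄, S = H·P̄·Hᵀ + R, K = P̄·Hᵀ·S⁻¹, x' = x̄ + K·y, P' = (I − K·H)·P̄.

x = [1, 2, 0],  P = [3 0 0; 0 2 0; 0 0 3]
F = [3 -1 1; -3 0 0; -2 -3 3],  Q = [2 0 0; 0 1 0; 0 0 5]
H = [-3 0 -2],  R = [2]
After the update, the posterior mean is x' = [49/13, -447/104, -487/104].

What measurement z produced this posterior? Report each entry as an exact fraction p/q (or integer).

x̄ = F·x = [1, -3, -8]
P̄ = F·P·Fᵀ + Q = [34 -27 -3; -27 28 18; -3 18 62]
S = H·P̄·Hᵀ + R = [520]
K = P̄·Hᵀ·S⁻¹ = [-12/65; 9/104; -23/104]
x' − x̄ = [36/13, -135/104, 345/104] = K·y
y = (KᵀK)⁻¹·Kᵀ·(x' − x̄) = [-15]
z = y + H·x̄ = [-15] + [13] = [-2]

z = [-2]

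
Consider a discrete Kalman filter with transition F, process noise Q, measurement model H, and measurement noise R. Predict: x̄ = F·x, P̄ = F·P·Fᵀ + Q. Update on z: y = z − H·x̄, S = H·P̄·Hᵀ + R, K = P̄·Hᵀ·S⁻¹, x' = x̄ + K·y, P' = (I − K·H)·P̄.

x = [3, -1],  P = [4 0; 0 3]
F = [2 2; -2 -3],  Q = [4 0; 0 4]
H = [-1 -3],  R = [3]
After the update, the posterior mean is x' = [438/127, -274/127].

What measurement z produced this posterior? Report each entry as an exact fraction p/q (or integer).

x̄ = F·x = [4, -3]
P̄ = F·P·Fᵀ + Q = [32 -34; -34 47]
S = H·P̄·Hᵀ + R = [254]
K = P̄·Hᵀ·S⁻¹ = [35/127; -107/254]
x' − x̄ = [-70/127, 107/127] = K·y
y = (KᵀK)⁻¹·Kᵀ·(x' − x̄) = [-2]
z = y + H·x̄ = [-2] + [5] = [3]

z = [3]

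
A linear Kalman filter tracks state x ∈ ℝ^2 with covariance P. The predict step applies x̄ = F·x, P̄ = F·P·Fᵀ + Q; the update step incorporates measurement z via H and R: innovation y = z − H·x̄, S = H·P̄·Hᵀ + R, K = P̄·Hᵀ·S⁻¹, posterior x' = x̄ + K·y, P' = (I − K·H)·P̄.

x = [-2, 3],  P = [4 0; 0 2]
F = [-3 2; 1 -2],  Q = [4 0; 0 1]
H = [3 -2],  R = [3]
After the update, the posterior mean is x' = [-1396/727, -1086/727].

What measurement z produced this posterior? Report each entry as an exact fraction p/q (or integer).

x̄ = F·x = [12, -8]
P̄ = F·P·Fᵀ + Q = [48 -20; -20 13]
S = H·P̄·Hᵀ + R = [727]
K = P̄·Hᵀ·S⁻¹ = [184/727; -86/727]
x' − x̄ = [-10120/727, 4730/727] = K·y
y = (KᵀK)⁻¹·Kᵀ·(x' − x̄) = [-55]
z = y + H·x̄ = [-55] + [52] = [-3]

z = [-3]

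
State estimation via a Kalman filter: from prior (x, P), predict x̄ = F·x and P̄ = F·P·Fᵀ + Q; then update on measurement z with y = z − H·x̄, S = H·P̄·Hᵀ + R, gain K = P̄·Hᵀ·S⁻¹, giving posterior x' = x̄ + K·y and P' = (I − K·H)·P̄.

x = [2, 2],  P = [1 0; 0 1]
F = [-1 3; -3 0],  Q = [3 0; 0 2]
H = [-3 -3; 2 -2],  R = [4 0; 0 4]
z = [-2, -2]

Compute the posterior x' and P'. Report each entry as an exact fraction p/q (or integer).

x' = [262/2585, 28/55]
P' = [897/2585 -7/55; -7/55 19/55]

x̄ = F·x = [4, -6]
P̄ = F·P·Fᵀ + Q = [13 3; 3 11]
y = z − H·x̄ = [-8, -22]
S = H·P̄·Hᵀ + R = [274 -12; -12 76]
K = P̄·Hᵀ·S⁻¹ = [-426/2585 613/2585; -9/55 -13/55]
x' = x̄ + K·y = [262/2585, 28/55]
P' = (I − K·H)·P̄ = [897/2585 -7/55; -7/55 19/55]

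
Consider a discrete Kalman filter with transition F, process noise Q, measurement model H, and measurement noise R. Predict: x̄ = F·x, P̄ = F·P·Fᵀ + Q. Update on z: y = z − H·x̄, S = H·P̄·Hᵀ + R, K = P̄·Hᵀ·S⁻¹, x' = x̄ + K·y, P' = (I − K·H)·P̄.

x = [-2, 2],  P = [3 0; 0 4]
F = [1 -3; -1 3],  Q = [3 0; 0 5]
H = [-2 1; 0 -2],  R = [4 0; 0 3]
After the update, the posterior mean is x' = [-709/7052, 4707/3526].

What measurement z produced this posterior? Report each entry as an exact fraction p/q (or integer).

x̄ = F·x = [-8, 8]
P̄ = F·P·Fᵀ + Q = [42 -39; -39 44]
S = H·P̄·Hᵀ + R = [372 -244; -244 179]
K = P̄·Hᵀ·S⁻¹ = [-2985/7052 -249/1763; 183/3526 -742/1763]
x' − x̄ = [55707/7052, -23501/3526] = K·y
y = (KᵀK)⁻¹·Kᵀ·(x' − x̄) = [-23, 13]
z = y + H·x̄ = [-23, 13] + [24, -16] = [1, -3]

z = [1, -3]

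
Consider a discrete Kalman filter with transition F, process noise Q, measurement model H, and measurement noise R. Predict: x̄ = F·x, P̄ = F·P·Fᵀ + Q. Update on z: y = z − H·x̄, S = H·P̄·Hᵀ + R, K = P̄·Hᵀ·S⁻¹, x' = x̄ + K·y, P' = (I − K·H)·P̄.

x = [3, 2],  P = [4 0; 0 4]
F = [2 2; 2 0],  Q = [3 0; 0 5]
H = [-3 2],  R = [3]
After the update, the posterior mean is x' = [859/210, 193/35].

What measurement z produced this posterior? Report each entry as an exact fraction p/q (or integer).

z = [-1]

x̄ = F·x = [10, 6]
P̄ = F·P·Fᵀ + Q = [35 16; 16 21]
S = H·P̄·Hᵀ + R = [210]
K = P̄·Hᵀ·S⁻¹ = [-73/210; -1/35]
x' − x̄ = [-1241/210, -17/35] = K·y
y = (KᵀK)⁻¹·Kᵀ·(x' − x̄) = [17]
z = y + H·x̄ = [17] + [-18] = [-1]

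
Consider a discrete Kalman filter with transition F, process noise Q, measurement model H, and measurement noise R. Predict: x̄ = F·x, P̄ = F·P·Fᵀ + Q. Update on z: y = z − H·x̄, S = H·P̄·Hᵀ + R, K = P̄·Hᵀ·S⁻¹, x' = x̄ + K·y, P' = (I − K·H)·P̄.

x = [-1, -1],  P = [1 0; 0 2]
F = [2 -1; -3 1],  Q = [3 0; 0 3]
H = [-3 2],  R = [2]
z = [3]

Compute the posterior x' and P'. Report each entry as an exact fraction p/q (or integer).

x̄ = F·x = [-1, 2]
P̄ = F·P·Fᵀ + Q = [9 -8; -8 14]
y = z − H·x̄ = [-4]
S = H·P̄·Hᵀ + R = [235]
K = P̄·Hᵀ·S⁻¹ = [-43/235; 52/235]
x' = x̄ + K·y = [-63/235, 262/235]
P' = (I − K·H)·P̄ = [266/235 356/235; 356/235 586/235]

x' = [-63/235, 262/235]
P' = [266/235 356/235; 356/235 586/235]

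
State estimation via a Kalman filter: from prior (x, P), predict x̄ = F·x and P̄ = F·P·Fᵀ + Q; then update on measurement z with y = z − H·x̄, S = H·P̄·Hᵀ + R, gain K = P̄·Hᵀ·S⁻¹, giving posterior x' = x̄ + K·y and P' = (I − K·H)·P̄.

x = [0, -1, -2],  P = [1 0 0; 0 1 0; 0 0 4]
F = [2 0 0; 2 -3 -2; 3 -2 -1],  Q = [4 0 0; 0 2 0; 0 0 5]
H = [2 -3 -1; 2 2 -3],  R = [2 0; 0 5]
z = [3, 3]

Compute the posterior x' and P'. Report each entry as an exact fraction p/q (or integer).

x̄ = F·x = [0, 7, 4]
P̄ = F·P·Fᵀ + Q = [8 4 6; 4 31 20; 6 20 22]
y = z − H·x̄ = [28, 1]
S = H·P̄·Hᵀ + R = [383 -4; -4 79]
K = P̄·Hᵀ·S⁻¹ = [-134/30241 2290/30241; -8255/30241 3410/30241; -5586/30241 -5642/30241]
x' = x̄ + K·y = [-1462/30241, -16043/30241, -41086/30241]
P' = (I − K·H)·P̄ = [227920/30241 83994/30241 204126/30241; 83994/30241 36596/30241 74710/30241; 204126/30241 74710/30241 195294/30241]

x' = [-1462/30241, -16043/30241, -41086/30241]
P' = [227920/30241 83994/30241 204126/30241; 83994/30241 36596/30241 74710/30241; 204126/30241 74710/30241 195294/30241]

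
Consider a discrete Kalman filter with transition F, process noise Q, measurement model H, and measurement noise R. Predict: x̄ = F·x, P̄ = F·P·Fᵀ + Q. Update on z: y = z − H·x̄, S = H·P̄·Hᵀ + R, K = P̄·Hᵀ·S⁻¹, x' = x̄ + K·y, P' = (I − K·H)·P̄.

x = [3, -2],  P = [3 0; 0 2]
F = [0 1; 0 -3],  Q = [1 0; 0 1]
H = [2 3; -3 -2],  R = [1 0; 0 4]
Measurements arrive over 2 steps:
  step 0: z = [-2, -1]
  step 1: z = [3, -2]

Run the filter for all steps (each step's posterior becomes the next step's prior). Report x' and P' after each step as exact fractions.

step 0: x̄ = F·x = [-2, 6]
step 0: P̄ = F·P·Fᵀ + Q = [3 -6; -6 19]
step 0: y = z − H·x̄ = [-16, 5]
step 0: S = H·P̄·Hᵀ + R = [112 -54; -54 35]
step 0: K = P̄·Hᵀ·S⁻¹ = [-129/502 -78/251; 495/1004 95/502]
step 0: x' = x̄ + K·y = [140/251, -473/502]
step 0: P' = (I − K·H)·P̄ = [213/251 -327/502; -327/502 601/1004]
step 1: x̄ = F·x = [-473/502, 1419/502]
step 1: P̄ = F·P·Fᵀ + Q = [1605/1004 -1803/1004; -1803/1004 6413/1004]
step 1: y = z − H·x̄ = [-1805/502, 415/502]
step 1: S = H·P̄·Hᵀ + R = [43505/1004 -24669/1004; -24669/1004 22477/1004]
step 1: K = P̄·Hᵀ·S⁻¹ = [-78936/367831 -106419/367831; 167742/367831 62723/367831]
step 1: x' = x̄ + K·y = [-150734/367831, 488462/367831]
step 1: P' = (I − K·H)·P̄ = [286980/367831 -217632/367831; -217632/367831 201002/367831]

step 0: x' = [140/251, -473/502], P' = [213/251 -327/502; -327/502 601/1004]
step 1: x' = [-150734/367831, 488462/367831], P' = [286980/367831 -217632/367831; -217632/367831 201002/367831]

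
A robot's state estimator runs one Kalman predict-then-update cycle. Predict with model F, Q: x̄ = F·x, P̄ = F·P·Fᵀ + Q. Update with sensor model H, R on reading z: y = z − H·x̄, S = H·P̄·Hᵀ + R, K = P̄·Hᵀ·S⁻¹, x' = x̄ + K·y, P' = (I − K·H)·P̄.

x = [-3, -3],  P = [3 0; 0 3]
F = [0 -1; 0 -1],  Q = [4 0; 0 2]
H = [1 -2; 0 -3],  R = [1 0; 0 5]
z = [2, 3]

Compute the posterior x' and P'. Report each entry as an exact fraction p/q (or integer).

x̄ = F·x = [3, 3]
P̄ = F·P·Fᵀ + Q = [7 3; 3 5]
y = z − H·x̄ = [5, 12]
S = H·P̄·Hᵀ + R = [16 21; 21 50]
K = P̄·Hᵀ·S⁻¹ = [239/359 -165/359; -35/359 -93/359]
x' = x̄ + K·y = [292/359, -214/359]
P' = (I − K·H)·P̄ = [789/359 275/359; 275/359 155/359]

x' = [292/359, -214/359]
P' = [789/359 275/359; 275/359 155/359]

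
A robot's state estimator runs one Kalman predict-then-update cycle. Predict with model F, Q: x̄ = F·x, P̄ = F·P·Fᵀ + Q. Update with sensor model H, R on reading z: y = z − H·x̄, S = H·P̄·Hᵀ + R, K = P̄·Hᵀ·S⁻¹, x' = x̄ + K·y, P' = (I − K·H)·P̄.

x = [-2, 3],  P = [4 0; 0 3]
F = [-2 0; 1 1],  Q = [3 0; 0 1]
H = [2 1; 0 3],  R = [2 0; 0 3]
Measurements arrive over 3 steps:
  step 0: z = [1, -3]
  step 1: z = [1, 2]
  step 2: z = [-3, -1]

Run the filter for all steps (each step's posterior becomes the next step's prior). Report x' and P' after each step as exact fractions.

step 0: x̄ = F·x = [4, 1]
step 0: P̄ = F·P·Fᵀ + Q = [19 -8; -8 8]
step 0: y = z − H·x̄ = [-8, -6]
step 0: S = H·P̄·Hᵀ + R = [54 -24; -24 75]
step 0: K = P̄·Hᵀ·S⁻¹ = [93/193 -32/193; -4/579 184/579]
step 0: x' = x̄ + K·y = [220/193, -493/579]
step 0: P' = (I − K·H)·P̄ = [109/193 -32/193; -32/193 184/579]
step 1: x̄ = F·x = [-440/193, 167/579]
step 1: P̄ = F·P·Fᵀ + Q = [1015/193 -154/193; -154/193 898/579]
step 1: y = z − H·x̄ = [3052/579, 219/193]
step 1: S = H·P̄·Hᵀ + R = [12388/579 -26/193; -26/193 3273/193]
step 1: K = P̄·Hᵀ·S⁻¹ = [3969/8753 -1204/8753; -13/35012 4803/17506]
step 1: x' = x̄ + K·y = [-400/8753, 10465/17506]
step 1: P' = (I − K·H)·P̄ = [4571/8753 -1204/8753; -1204/8753 4803/17506]
step 2: x̄ = F·x = [800/8753, 9665/17506]
step 2: P̄ = F·P·Fᵀ + Q = [44543/8753 -6734/8753; -6734/8753 26635/17506]
step 2: y = z − H·x̄ = [-65383/17506, -46501/17506]
step 2: S = H·P̄·Hᵀ + R = [364119/17506 -903/17506; -903/17506 292233/17506]
step 2: K = P̄·Hᵀ·S⁻¹ = [915790/2026101 -39614/289443; -43/289443 11306/41349]
step 2: x' = x̄ + K·y = [-2498612/2026101, -50263/289443]
step 2: P' = (I − K·H)·P̄ = [1054439/2026101 -39614/289443; -39614/289443 11306/41349]

step 0: x' = [220/193, -493/579], P' = [109/193 -32/193; -32/193 184/579]
step 1: x' = [-400/8753, 10465/17506], P' = [4571/8753 -1204/8753; -1204/8753 4803/17506]
step 2: x' = [-2498612/2026101, -50263/289443], P' = [1054439/2026101 -39614/289443; -39614/289443 11306/41349]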